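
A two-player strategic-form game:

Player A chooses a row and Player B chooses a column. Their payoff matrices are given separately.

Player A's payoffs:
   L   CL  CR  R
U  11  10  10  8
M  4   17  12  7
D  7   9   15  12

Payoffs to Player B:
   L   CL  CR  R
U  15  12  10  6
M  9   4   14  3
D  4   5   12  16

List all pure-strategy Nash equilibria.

(U, L); (D, R)

For each player, find the best response to each opponent profile; mutual best responses are the pure NE.
Player A against L: payoffs 11, 4, 7 → best response U.
Player A against CL: payoffs 10, 17, 9 → best response M.
Player A against CR: payoffs 10, 12, 15 → best response D.
Player A against R: payoffs 8, 7, 12 → best response D.
Player B against U: payoffs 15, 12, 10, 6 → best response L.
Player B against M: payoffs 9, 4, 14, 3 → best response CR.
Player B against D: payoffs 4, 5, 12, 16 → best response R.
Mutual best responses: (U, L); (D, R).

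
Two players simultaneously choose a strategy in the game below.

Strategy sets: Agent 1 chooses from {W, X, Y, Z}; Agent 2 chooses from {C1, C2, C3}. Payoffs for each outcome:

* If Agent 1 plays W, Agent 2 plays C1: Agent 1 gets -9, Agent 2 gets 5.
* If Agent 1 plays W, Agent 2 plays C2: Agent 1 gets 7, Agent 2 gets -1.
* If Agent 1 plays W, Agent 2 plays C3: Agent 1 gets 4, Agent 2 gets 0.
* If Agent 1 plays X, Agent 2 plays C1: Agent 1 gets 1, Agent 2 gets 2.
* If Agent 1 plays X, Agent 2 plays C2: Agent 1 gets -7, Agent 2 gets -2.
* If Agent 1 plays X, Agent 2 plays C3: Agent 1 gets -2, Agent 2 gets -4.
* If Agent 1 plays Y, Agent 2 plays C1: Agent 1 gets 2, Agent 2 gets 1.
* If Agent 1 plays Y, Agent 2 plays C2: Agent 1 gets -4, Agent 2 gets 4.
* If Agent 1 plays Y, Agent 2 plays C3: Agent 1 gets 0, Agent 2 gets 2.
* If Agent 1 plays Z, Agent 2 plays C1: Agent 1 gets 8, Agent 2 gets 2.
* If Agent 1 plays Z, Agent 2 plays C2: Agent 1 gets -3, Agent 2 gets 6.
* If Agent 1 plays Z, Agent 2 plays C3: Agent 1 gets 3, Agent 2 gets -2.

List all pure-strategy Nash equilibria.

This game has no pure Nash equilibrium.

(W, C1): Agent 1 can switch to X (-9 → 1). Not NE.
(W, C2): Agent 2 can switch to C1 (-1 → 5). Not NE.
(W, C3): Agent 2 can switch to C1 (0 → 5). Not NE.
(X, C1): Agent 1 can switch to Y (1 → 2). Not NE.
(X, C2): Agent 1 can switch to W (-7 → 7). Not NE.
(X, C3): Agent 1 can switch to W (-2 → 4). Not NE.
(Y, C1): Agent 1 can switch to Z (2 → 8). Not NE.
(Y, C2): Agent 1 can switch to W (-4 → 7). Not NE.
(Y, C3): Agent 1 can switch to W (0 → 4). Not NE.
(Z, C1): Agent 2 can switch to C2 (2 → 6). Not NE.
(The remaining 2 profiles each have a profitable deviation by the same check.)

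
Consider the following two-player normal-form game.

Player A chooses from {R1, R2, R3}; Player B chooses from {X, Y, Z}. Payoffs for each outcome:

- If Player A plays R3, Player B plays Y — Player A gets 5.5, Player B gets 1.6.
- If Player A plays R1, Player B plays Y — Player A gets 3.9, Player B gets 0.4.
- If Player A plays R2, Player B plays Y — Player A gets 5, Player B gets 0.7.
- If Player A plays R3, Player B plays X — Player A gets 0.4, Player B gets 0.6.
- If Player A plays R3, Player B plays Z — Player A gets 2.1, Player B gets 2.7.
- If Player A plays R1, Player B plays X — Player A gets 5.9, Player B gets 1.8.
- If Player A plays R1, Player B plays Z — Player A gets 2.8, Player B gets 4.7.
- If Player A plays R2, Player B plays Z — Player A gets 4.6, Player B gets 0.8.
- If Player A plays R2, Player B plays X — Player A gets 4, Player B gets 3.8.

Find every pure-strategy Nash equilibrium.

For each player, find the best response to each opponent profile; mutual best responses are the pure NE.
Player A against X: payoffs 5.9, 4, 0.4 → best response R1.
Player A against Y: payoffs 3.9, 5, 5.5 → best response R3.
Player A against Z: payoffs 2.8, 4.6, 2.1 → best response R2.
Player B against R1: payoffs 1.8, 0.4, 4.7 → best response Z.
Player B against R2: payoffs 3.8, 0.7, 0.8 → best response X.
Player B against R3: payoffs 0.6, 1.6, 2.7 → best response Z.
No profile is a mutual best response for all players.

none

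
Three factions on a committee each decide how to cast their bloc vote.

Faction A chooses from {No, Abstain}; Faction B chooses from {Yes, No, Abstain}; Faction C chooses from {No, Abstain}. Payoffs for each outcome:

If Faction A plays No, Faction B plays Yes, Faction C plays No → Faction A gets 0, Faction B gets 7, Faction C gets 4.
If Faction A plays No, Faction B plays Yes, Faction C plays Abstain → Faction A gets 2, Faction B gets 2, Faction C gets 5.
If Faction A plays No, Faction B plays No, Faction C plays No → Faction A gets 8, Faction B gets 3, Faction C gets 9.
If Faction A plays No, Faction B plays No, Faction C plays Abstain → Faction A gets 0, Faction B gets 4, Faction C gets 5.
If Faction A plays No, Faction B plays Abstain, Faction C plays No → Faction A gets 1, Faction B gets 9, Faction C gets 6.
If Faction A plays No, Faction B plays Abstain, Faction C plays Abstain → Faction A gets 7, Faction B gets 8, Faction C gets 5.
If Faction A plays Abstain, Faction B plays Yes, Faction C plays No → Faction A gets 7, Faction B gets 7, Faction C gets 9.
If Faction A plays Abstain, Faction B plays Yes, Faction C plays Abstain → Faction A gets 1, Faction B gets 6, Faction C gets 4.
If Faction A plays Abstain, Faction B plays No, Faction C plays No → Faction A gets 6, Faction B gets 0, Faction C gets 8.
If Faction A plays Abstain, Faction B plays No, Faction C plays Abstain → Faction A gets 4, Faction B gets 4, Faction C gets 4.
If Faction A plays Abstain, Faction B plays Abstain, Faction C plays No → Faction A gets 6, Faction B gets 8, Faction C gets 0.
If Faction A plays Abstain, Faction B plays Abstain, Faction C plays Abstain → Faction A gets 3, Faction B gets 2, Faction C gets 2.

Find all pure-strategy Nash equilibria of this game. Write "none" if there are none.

There is no pure-strategy Nash equilibrium.

Mark each player's best response to every combination of opponents' strategies; a profile where every player is best-responding is a pure Nash equilibrium.
Faction A against (Yes, No): payoffs 0, 7 → best response Abstain.
Faction A against (Yes, Abstain): payoffs 2, 1 → best response No.
Faction A against (No, No): payoffs 8, 6 → best response No.
Faction A against (No, Abstain): payoffs 0, 4 → best response Abstain.
Faction A against (Abstain, No): payoffs 1, 6 → best response Abstain.
Faction A against (Abstain, Abstain): payoffs 7, 3 → best response No.
Faction B against (No, No): payoffs 7, 3, 9 → best response Abstain.
Faction B against (No, Abstain): payoffs 2, 4, 8 → best response Abstain.
Faction B against (Abstain, No): payoffs 7, 0, 8 → best response Abstain.
Faction B against (Abstain, Abstain): payoffs 6, 4, 2 → best response Yes.
Faction C against (No, Yes): payoffs 4, 5 → best response Abstain.
Faction C against (No, No): payoffs 9, 5 → best response No.
Faction C against (No, Abstain): payoffs 6, 5 → best response No.
Faction C against (Abstain, Yes): payoffs 9, 4 → best response No.
Faction C against (Abstain, No): payoffs 8, 4 → best response No.
Faction C against (Abstain, Abstain): payoffs 0, 2 → best response Abstain.
No profile is a mutual best response for all players.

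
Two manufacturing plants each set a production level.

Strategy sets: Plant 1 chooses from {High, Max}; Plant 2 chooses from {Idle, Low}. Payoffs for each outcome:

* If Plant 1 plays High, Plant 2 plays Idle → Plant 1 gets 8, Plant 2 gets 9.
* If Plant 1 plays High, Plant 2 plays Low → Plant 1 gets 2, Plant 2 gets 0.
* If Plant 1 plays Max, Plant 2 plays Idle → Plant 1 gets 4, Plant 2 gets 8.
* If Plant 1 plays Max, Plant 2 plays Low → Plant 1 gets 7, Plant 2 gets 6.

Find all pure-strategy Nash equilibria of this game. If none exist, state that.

The unique pure-strategy Nash equilibrium is (High, Idle).

For each player, find the best response to each opponent profile; mutual best responses are the pure NE.
Plant 1 against Idle: payoffs 8, 4 → best response High.
Plant 1 against Low: payoffs 2, 7 → best response Max.
Plant 2 against High: payoffs 9, 0 → best response Idle.
Plant 2 against Max: payoffs 8, 6 → best response Idle.
Mutual best responses: (High, Idle).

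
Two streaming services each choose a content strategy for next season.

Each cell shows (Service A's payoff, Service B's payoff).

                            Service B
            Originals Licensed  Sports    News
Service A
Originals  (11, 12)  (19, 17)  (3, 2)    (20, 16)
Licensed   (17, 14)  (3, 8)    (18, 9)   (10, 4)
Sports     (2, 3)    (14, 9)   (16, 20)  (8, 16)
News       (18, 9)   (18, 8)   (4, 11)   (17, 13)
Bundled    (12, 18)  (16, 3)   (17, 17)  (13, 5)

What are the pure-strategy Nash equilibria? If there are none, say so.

(Originals, Originals): Service A can switch to Licensed (11 → 17). Not NE.
(Originals, Licensed): Service A gets 19, best alternative 18; Service B gets 17, best alternative 16. No profitable deviation — NE.
(Originals, Sports): Service A can switch to Licensed (3 → 18). Not NE.
(Originals, News): Service B can switch to Licensed (16 → 17). Not NE.
(Licensed, Originals): Service A can switch to News (17 → 18). Not NE.
(Licensed, Licensed): Service A can switch to Originals (3 → 19). Not NE.
(Licensed, Sports): Service B can switch to Originals (9 → 14). Not NE.
(Licensed, News): Service A can switch to Originals (10 → 20). Not NE.
(Sports, Originals): Service A can switch to Originals (2 → 11). Not NE.
(Sports, Licensed): Service A can switch to Originals (14 → 19). Not NE.
(Sports, Sports): Service A can switch to Licensed (16 → 18). Not NE.
(The remaining 9 profiles each have a profitable deviation by the same check.)

The unique pure-strategy Nash equilibrium is (Originals, Licensed).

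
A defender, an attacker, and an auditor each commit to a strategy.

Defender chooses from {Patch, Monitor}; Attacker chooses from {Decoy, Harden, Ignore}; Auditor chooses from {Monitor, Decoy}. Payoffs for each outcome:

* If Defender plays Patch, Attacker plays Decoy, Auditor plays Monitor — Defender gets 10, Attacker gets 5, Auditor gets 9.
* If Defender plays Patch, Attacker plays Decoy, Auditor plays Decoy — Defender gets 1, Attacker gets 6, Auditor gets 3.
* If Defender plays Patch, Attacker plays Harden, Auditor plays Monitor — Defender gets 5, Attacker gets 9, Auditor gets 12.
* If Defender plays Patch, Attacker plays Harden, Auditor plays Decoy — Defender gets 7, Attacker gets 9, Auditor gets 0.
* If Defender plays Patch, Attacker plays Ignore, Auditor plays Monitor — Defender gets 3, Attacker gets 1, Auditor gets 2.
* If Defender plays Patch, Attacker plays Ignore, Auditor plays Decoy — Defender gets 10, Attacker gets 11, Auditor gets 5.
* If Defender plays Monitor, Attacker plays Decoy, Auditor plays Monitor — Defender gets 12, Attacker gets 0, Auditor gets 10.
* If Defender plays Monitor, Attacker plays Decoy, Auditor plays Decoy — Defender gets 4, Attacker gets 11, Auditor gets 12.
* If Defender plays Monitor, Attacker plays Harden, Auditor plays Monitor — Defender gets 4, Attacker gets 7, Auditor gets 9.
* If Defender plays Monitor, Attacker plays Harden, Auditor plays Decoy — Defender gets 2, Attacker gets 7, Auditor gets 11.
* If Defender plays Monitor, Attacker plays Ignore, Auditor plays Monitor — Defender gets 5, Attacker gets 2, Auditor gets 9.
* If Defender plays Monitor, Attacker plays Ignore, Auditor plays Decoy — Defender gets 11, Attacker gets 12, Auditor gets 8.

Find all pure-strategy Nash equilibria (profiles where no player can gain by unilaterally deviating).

The unique pure-strategy Nash equilibrium is (Patch, Harden, Monitor).

(Patch, Decoy, Monitor): Defender can switch to Monitor (10 → 12). Not NE.
(Patch, Decoy, Decoy): Defender can switch to Monitor (1 → 4). Not NE.
(Patch, Harden, Monitor): Defender gets 5, best alternative 4; Attacker gets 9, best alternative 5; Auditor gets 12, best alternative 0. No profitable deviation — NE.
(Patch, Harden, Decoy): Attacker can switch to Ignore (9 → 11). Not NE.
(Patch, Ignore, Monitor): Defender can switch to Monitor (3 → 5). Not NE.
(Patch, Ignore, Decoy): Defender can switch to Monitor (10 → 11). Not NE.
(Monitor, Decoy, Monitor): Attacker can switch to Harden (0 → 7). Not NE.
(Monitor, Decoy, Decoy): Attacker can switch to Ignore (11 → 12). Not NE.
(Monitor, Harden, Monitor): Defender can switch to Patch (4 → 5). Not NE.
(Monitor, Harden, Decoy): Defender can switch to Patch (2 → 7). Not NE.
(Monitor, Ignore, Monitor): Attacker can switch to Harden (2 → 7). Not NE.
(The remaining 1 profile has a profitable deviation by the same check.)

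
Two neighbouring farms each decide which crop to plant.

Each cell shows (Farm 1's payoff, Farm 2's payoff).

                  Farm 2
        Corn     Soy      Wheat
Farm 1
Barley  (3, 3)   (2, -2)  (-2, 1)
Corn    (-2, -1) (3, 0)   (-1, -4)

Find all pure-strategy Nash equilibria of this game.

(Barley, Corn) and (Corn, Soy)

Check each profile: it is a Nash equilibrium iff no player can strictly gain by switching unilaterally.
(Barley, Corn): Farm 1 gets 3, best alternative -2; Farm 2 gets 3, best alternative 1. No profitable deviation — NE.
(Barley, Soy): Farm 1 can switch to Corn (2 → 3). Not NE.
(Barley, Wheat): Farm 1 can switch to Corn (-2 → -1). Not NE.
(Corn, Corn): Farm 1 can switch to Barley (-2 → 3). Not NE.
(Corn, Soy): Farm 1 gets 3, best alternative 2; Farm 2 gets 0, best alternative -1. No profitable deviation — NE.
(Corn, Wheat): Farm 2 can switch to Corn (-4 → -1). Not NE.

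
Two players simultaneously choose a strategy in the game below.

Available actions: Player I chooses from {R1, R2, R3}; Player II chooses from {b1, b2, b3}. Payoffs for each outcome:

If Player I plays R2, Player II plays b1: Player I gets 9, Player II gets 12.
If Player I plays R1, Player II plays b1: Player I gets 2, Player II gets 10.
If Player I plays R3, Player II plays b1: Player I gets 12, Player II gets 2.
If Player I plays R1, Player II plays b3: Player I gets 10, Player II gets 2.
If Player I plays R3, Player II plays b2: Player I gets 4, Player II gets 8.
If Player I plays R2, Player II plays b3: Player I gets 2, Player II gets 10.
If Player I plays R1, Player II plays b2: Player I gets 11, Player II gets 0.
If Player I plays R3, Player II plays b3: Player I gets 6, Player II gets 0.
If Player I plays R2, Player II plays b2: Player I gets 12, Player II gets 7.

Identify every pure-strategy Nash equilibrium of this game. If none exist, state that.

No pure-strategy Nash equilibrium.

(R1, b1): Player I can switch to R2 (2 → 9). Not NE.
(R1, b2): Player I can switch to R2 (11 → 12). Not NE.
(R1, b3): Player II can switch to b1 (2 → 10). Not NE.
(R2, b1): Player I can switch to R3 (9 → 12). Not NE.
(R2, b2): Player II can switch to b1 (7 → 12). Not NE.
(R2, b3): Player I can switch to R1 (2 → 10). Not NE.
(R3, b1): Player II can switch to b2 (2 → 8). Not NE.
(R3, b2): Player I can switch to R1 (4 → 11). Not NE.
(R3, b3): Player I can switch to R1 (6 → 10). Not NE.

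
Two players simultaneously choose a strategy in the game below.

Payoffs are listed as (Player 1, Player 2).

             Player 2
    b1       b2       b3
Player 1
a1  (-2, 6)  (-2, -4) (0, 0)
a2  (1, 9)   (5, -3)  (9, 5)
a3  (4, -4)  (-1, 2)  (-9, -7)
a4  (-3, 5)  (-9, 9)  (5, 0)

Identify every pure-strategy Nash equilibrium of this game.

Player 1 against b1: payoffs -2, 1, 4, -3 → best response a3.
Player 1 against b2: payoffs -2, 5, -1, -9 → best response a2.
Player 1 against b3: payoffs 0, 9, -9, 5 → best response a2.
Player 2 against a1: payoffs 6, -4, 0 → best response b1.
Player 2 against a2: payoffs 9, -3, 5 → best response b1.
Player 2 against a3: payoffs -4, 2, -7 → best response b2.
Player 2 against a4: payoffs 5, 9, 0 → best response b2.
No profile is a mutual best response for all players.

No pure-strategy Nash equilibrium.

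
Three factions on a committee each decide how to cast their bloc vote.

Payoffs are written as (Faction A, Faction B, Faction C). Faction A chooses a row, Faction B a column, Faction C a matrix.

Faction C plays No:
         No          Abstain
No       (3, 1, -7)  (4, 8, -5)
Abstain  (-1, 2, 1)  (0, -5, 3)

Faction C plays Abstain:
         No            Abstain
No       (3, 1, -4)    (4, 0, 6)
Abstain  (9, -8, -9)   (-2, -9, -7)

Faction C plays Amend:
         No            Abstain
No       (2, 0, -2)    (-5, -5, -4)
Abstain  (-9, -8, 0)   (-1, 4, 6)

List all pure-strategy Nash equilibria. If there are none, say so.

(No, No, Amend); (Abstain, Abstain, Amend)

(No, No, No): Faction B can switch to Abstain (1 → 8). Not NE.
(No, No, Abstain): Faction A can switch to Abstain (3 → 9). Not NE.
(No, No, Amend): Faction A gets 2, best alternative -9; Faction B gets 0, best alternative -5; Faction C gets -2, best alternative -4. No profitable deviation — NE.
(No, Abstain, No): Faction C can switch to Abstain (-5 → 6). Not NE.
(No, Abstain, Abstain): Faction B can switch to No (0 → 1). Not NE.
(No, Abstain, Amend): Faction A can switch to Abstain (-5 → -1). Not NE.
(Abstain, No, No): Faction A can switch to No (-1 → 3). Not NE.
(Abstain, Abstain, Amend): Faction A gets -1, best alternative -5; Faction B gets 4, best alternative -8; Faction C gets 6, best alternative 3. No profitable deviation — NE.
(The remaining 4 profiles each have a profitable deviation by the same check.)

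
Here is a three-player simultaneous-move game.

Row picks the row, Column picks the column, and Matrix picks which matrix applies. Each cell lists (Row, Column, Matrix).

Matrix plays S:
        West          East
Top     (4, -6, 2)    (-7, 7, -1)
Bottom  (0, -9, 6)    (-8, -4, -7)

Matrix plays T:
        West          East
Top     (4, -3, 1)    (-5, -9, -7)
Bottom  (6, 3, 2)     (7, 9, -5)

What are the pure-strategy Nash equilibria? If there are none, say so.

For each strategy profile, look for a profitable unilateral deviation.
(Top, West, S): Column can switch to East (-6 → 7). Not NE.
(Top, West, T): Row can switch to Bottom (4 → 6). Not NE.
(Top, East, S): Row gets -7, best alternative -8; Column gets 7, best alternative -6; Matrix gets -1, best alternative -7. No profitable deviation — NE.
(Top, East, T): Row can switch to Bottom (-5 → 7). Not NE.
(Bottom, West, S): Row can switch to Top (0 → 4). Not NE.
(Bottom, West, T): Column can switch to East (3 → 9). Not NE.
(Bottom, East, S): Row can switch to Top (-8 → -7). Not NE.
(Bottom, East, T): Row gets 7, best alternative -5; Column gets 9, best alternative 3; Matrix gets -5, best alternative -7. No profitable deviation — NE.

(Top, East, S); (Bottom, East, T)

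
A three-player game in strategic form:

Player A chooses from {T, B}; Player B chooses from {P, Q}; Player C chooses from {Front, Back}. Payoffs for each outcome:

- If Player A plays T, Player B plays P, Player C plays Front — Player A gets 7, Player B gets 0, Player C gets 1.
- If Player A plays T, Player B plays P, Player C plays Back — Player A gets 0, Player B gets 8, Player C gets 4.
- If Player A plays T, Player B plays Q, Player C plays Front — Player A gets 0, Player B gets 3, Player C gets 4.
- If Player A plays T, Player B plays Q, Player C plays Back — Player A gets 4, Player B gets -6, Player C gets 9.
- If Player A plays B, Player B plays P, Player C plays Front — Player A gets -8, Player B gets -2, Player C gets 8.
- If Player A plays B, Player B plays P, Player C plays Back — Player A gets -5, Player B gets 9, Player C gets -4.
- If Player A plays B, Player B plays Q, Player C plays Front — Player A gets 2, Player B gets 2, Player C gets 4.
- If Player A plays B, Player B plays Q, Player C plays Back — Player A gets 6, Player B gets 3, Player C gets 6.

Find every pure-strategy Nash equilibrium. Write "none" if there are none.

(T, P, Front): Player B can switch to Q (0 → 3). Not NE.
(T, P, Back): Player A gets 0, best alternative -5; Player B gets 8, best alternative -6; Player C gets 4, best alternative 1. No profitable deviation — NE.
(T, Q, Front): Player A can switch to B (0 → 2). Not NE.
(T, Q, Back): Player A can switch to B (4 → 6). Not NE.
(B, P, Front): Player A can switch to T (-8 → 7). Not NE.
(B, P, Back): Player A can switch to T (-5 → 0). Not NE.
(B, Q, Front): Player C can switch to Back (4 → 6). Not NE.
(B, Q, Back): Player B can switch to P (3 → 9). Not NE.

The unique pure-strategy Nash equilibrium is (T, P, Back).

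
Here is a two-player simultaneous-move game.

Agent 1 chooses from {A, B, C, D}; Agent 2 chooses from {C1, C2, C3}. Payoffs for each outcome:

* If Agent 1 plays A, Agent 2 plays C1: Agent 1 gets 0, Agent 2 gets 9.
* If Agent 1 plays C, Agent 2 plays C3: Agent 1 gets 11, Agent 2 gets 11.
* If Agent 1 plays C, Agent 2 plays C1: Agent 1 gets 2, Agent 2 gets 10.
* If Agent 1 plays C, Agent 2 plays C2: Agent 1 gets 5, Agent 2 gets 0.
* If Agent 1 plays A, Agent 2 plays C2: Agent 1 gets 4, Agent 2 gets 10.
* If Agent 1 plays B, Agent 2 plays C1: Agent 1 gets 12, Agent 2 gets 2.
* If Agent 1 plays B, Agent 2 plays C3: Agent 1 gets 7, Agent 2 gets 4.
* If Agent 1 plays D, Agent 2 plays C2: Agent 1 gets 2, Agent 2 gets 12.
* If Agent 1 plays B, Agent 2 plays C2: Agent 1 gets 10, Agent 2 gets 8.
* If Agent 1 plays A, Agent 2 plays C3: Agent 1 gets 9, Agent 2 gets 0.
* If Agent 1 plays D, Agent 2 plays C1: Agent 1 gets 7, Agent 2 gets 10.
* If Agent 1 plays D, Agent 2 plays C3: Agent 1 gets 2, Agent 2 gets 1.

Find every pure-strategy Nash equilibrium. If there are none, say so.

Pure-strategy Nash equilibria: (B, C2) and (C, C3)

Agent 1 against C1: payoffs 0, 12, 2, 7 → best response B.
Agent 1 against C2: payoffs 4, 10, 5, 2 → best response B.
Agent 1 against C3: payoffs 9, 7, 11, 2 → best response C.
Agent 2 against A: payoffs 9, 10, 0 → best response C2.
Agent 2 against B: payoffs 2, 8, 4 → best response C2.
Agent 2 against C: payoffs 10, 0, 11 → best response C3.
Agent 2 against D: payoffs 10, 12, 1 → best response C2.
Mutual best responses: (B, C2); (C, C3).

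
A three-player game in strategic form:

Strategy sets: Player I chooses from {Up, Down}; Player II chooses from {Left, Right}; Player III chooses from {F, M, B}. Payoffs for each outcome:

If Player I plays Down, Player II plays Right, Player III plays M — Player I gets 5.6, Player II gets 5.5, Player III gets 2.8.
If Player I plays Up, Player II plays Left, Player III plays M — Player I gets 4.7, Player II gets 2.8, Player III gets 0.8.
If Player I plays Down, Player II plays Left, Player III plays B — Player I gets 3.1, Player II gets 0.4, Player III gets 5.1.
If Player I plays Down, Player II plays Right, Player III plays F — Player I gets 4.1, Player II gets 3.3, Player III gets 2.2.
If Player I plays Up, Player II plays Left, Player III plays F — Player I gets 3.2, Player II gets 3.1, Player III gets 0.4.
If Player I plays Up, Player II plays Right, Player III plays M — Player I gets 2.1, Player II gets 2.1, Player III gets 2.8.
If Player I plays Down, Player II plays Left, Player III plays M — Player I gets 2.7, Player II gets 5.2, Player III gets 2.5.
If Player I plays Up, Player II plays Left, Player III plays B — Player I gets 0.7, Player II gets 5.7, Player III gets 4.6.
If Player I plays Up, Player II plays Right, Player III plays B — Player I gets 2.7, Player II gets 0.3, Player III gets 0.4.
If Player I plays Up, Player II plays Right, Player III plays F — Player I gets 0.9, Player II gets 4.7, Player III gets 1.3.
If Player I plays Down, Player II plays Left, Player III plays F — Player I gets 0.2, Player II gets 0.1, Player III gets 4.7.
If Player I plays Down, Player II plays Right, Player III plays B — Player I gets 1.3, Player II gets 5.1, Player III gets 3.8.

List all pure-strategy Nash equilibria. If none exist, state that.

There is no pure-strategy Nash equilibrium.

Player I against (Left, F): payoffs 3.2, 0.2 → best response Up.
Player I against (Left, M): payoffs 4.7, 2.7 → best response Up.
Player I against (Left, B): payoffs 0.7, 3.1 → best response Down.
Player I against (Right, F): payoffs 0.9, 4.1 → best response Down.
Player I against (Right, M): payoffs 2.1, 5.6 → best response Down.
Player I against (Right, B): payoffs 2.7, 1.3 → best response Up.
Player II against (Up, F): payoffs 3.1, 4.7 → best response Right.
Player II against (Up, M): payoffs 2.8, 2.1 → best response Left.
Player II against (Up, B): payoffs 5.7, 0.3 → best response Left.
Player II against (Down, F): payoffs 0.1, 3.3 → best response Right.
Player II against (Down, M): payoffs 5.2, 5.5 → best response Right.
Player II against (Down, B): payoffs 0.4, 5.1 → best response Right.
Player III against (Up, Left): payoffs 0.4, 0.8, 4.6 → best response B.
Player III against (Up, Right): payoffs 1.3, 2.8, 0.4 → best response M.
Player III against (Down, Left): payoffs 4.7, 2.5, 5.1 → best response B.
Player III against (Down, Right): payoffs 2.2, 2.8, 3.8 → best response B.
No profile is a mutual best response for all players.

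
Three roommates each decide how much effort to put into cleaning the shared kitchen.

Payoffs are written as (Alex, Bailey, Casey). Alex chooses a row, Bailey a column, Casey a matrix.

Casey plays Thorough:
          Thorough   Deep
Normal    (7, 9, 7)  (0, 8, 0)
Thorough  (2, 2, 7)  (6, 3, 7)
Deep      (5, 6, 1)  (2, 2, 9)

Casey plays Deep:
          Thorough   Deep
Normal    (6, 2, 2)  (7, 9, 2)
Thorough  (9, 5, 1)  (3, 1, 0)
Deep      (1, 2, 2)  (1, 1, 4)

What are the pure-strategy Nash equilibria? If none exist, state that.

Mark each player's best response to every combination of opponents' strategies; a profile where every player is best-responding is a pure Nash equilibrium.
Alex against (Thorough, Thorough): payoffs 7, 2, 5 → best response Normal.
Alex against (Thorough, Deep): payoffs 6, 9, 1 → best response Thorough.
Alex against (Deep, Thorough): payoffs 0, 6, 2 → best response Thorough.
Alex against (Deep, Deep): payoffs 7, 3, 1 → best response Normal.
Bailey against (Normal, Thorough): payoffs 9, 8 → best response Thorough.
Bailey against (Normal, Deep): payoffs 2, 9 → best response Deep.
Bailey against (Thorough, Thorough): payoffs 2, 3 → best response Deep.
Bailey against (Thorough, Deep): payoffs 5, 1 → best response Thorough.
Bailey against (Deep, Thorough): payoffs 6, 2 → best response Thorough.
Bailey against (Deep, Deep): payoffs 2, 1 → best response Thorough.
Casey against (Normal, Thorough): payoffs 7, 2 → best response Thorough.
Casey against (Normal, Deep): payoffs 0, 2 → best response Deep.
Casey against (Thorough, Thorough): payoffs 7, 1 → best response Thorough.
Casey against (Thorough, Deep): payoffs 7, 0 → best response Thorough.
Casey against (Deep, Thorough): payoffs 1, 2 → best response Deep.
Casey against (Deep, Deep): payoffs 9, 4 → best response Thorough.
Mutual best responses: (Normal, Thorough, Thorough); (Normal, Deep, Deep); (Thorough, Deep, Thorough).

Pure-strategy Nash equilibria: (Normal, Thorough, Thorough), (Normal, Deep, Deep), (Thorough, Deep, Thorough)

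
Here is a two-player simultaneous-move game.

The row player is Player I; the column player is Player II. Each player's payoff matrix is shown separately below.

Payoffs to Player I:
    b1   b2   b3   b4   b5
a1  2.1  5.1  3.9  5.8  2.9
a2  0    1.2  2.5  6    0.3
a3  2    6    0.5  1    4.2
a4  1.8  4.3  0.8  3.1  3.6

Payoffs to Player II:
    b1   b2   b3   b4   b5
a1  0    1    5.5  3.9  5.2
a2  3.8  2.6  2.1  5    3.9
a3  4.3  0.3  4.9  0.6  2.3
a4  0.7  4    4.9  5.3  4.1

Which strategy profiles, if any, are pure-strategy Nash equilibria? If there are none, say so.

For each strategy profile, look for a profitable unilateral deviation.
(a1, b1): Player II can switch to b2 (0 → 1). Not NE.
(a1, b2): Player I can switch to a3 (5.1 → 6). Not NE.
(a1, b3): Player I gets 3.9, best alternative 2.5; Player II gets 5.5, best alternative 5.2. No profitable deviation — NE.
(a1, b4): Player I can switch to a2 (5.8 → 6). Not NE.
(a1, b5): Player I can switch to a3 (2.9 → 4.2). Not NE.
(a2, b1): Player I can switch to a1 (0 → 2.1). Not NE.
(a2, b2): Player I can switch to a1 (1.2 → 5.1). Not NE.
(a2, b3): Player I can switch to a1 (2.5 → 3.9). Not NE.
(a2, b4): Player I gets 6, best alternative 5.8; Player II gets 5, best alternative 3.9. No profitable deviation — NE.
(a2, b5): Player I can switch to a1 (0.3 → 2.9). Not NE.
(The remaining 10 profiles each have a profitable deviation by the same check.)

The pure Nash equilibria are (a1, b3); (a2, b4).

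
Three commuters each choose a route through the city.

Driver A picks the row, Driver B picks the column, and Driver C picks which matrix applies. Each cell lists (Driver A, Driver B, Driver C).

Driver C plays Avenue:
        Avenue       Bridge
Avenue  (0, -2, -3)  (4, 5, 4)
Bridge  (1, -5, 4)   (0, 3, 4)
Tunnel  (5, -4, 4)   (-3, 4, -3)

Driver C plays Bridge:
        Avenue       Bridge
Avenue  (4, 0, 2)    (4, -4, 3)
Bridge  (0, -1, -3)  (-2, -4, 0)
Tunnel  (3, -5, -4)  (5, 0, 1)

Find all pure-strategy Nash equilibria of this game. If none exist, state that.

Check each profile: it is a Nash equilibrium iff no player can strictly gain by switching unilaterally.
(Avenue, Avenue, Avenue): Driver A can switch to Bridge (0 → 1). Not NE.
(Avenue, Avenue, Bridge): Driver A gets 4, best alternative 3; Driver B gets 0, best alternative -4; Driver C gets 2, best alternative -3. No profitable deviation — NE.
(Avenue, Bridge, Avenue): Driver A gets 4, best alternative 0; Driver B gets 5, best alternative -2; Driver C gets 4, best alternative 3. No profitable deviation — NE.
(Avenue, Bridge, Bridge): Driver A can switch to Tunnel (4 → 5). Not NE.
(Bridge, Avenue, Avenue): Driver A can switch to Tunnel (1 → 5). Not NE.
(Bridge, Avenue, Bridge): Driver A can switch to Avenue (0 → 4). Not NE.
(Bridge, Bridge, Avenue): Driver A can switch to Avenue (0 → 4). Not NE.
(Bridge, Bridge, Bridge): Driver A can switch to Avenue (-2 → 4). Not NE.
(Tunnel, Bridge, Bridge): Driver A gets 5, best alternative 4; Driver B gets 0, best alternative -5; Driver C gets 1, best alternative -3. No profitable deviation — NE.
(The remaining 3 profiles each have a profitable deviation by the same check.)

(Avenue, Avenue, Bridge), (Avenue, Bridge, Avenue), (Tunnel, Bridge, Bridge)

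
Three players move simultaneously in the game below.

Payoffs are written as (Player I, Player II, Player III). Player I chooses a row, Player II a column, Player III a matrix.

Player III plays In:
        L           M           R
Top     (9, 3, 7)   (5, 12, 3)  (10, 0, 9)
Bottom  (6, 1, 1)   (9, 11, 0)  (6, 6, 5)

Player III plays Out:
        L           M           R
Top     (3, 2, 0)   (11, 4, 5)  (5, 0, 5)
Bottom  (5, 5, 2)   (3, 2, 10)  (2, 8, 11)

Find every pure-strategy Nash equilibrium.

For each player, find the best response to each opponent profile; mutual best responses are the pure NE.
Player I against (L, In): payoffs 9, 6 → best response Top.
Player I against (L, Out): payoffs 3, 5 → best response Bottom.
Player I against (M, In): payoffs 5, 9 → best response Bottom.
Player I against (M, Out): payoffs 11, 3 → best response Top.
Player I against (R, In): payoffs 10, 6 → best response Top.
Player I against (R, Out): payoffs 5, 2 → best response Top.
Player II against (Top, In): payoffs 3, 12, 0 → best response M.
Player II against (Top, Out): payoffs 2, 4, 0 → best response M.
Player II against (Bottom, In): payoffs 1, 11, 6 → best response M.
Player II against (Bottom, Out): payoffs 5, 2, 8 → best response R.
Player III against (Top, L): payoffs 7, 0 → best response In.
Player III against (Top, M): payoffs 3, 5 → best response Out.
Player III against (Top, R): payoffs 9, 5 → best response In.
Player III against (Bottom, L): payoffs 1, 2 → best response Out.
Player III against (Bottom, M): payoffs 0, 10 → best response Out.
Player III against (Bottom, R): payoffs 5, 11 → best response Out.
Mutual best responses: (Top, M, Out).

The unique pure-strategy Nash equilibrium is (Top, M, Out).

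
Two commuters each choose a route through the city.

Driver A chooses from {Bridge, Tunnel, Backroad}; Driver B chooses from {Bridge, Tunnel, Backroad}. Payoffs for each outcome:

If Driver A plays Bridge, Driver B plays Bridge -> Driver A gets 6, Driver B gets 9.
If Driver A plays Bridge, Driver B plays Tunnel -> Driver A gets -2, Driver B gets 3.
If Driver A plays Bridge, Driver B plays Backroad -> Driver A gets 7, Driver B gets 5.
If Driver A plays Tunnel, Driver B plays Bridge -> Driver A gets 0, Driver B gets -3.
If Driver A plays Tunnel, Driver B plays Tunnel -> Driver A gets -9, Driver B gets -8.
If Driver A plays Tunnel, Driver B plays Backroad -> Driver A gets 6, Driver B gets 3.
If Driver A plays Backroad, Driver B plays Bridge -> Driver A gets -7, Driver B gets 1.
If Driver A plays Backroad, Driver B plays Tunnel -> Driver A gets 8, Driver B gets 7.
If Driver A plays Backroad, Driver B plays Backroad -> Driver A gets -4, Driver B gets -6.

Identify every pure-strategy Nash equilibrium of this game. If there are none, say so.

For each strategy profile, look for a profitable unilateral deviation.
(Bridge, Bridge): Driver A gets 6, best alternative 0; Driver B gets 9, best alternative 5. No profitable deviation — NE.
(Bridge, Tunnel): Driver A can switch to Backroad (-2 → 8). Not NE.
(Bridge, Backroad): Driver B can switch to Bridge (5 → 9). Not NE.
(Tunnel, Bridge): Driver A can switch to Bridge (0 → 6). Not NE.
(Tunnel, Tunnel): Driver A can switch to Bridge (-9 → -2). Not NE.
(Tunnel, Backroad): Driver A can switch to Bridge (6 → 7). Not NE.
(Backroad, Bridge): Driver A can switch to Bridge (-7 → 6). Not NE.
(Backroad, Tunnel): Driver A gets 8, best alternative -2; Driver B gets 7, best alternative 1. No profitable deviation — NE.
(Backroad, Backroad): Driver A can switch to Bridge (-4 → 7). Not NE.

Pure-strategy Nash equilibria: (Bridge, Bridge), (Backroad, Tunnel)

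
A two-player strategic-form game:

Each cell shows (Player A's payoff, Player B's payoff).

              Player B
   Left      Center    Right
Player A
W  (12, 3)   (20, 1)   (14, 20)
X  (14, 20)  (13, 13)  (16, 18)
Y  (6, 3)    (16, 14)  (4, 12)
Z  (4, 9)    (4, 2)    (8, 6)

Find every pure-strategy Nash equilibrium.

For each player, find the best response to each opponent profile; mutual best responses are the pure NE.
Player A against Left: payoffs 12, 14, 6, 4 → best response X.
Player A against Center: payoffs 20, 13, 16, 4 → best response W.
Player A against Right: payoffs 14, 16, 4, 8 → best response X.
Player B against W: payoffs 3, 1, 20 → best response Right.
Player B against X: payoffs 20, 13, 18 → best response Left.
Player B against Y: payoffs 3, 14, 12 → best response Center.
Player B against Z: payoffs 9, 2, 6 → best response Left.
Mutual best responses: (X, Left).

(X, Left)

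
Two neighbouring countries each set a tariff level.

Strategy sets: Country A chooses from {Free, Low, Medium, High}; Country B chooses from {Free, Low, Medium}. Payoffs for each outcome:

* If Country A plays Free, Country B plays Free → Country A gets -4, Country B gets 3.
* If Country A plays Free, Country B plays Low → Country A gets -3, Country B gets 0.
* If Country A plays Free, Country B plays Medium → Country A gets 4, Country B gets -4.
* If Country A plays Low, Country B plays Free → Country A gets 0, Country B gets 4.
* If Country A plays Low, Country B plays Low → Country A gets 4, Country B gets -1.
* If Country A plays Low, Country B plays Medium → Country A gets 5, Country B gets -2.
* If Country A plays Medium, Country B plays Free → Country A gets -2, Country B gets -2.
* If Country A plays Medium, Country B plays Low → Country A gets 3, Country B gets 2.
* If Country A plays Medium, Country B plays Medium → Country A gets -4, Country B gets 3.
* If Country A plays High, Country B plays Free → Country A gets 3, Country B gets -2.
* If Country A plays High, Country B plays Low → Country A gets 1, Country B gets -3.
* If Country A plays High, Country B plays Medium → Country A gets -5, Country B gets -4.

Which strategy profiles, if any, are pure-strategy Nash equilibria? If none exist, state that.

(Free, Free): Country A can switch to Low (-4 → 0). Not NE.
(Free, Low): Country A can switch to Low (-3 → 4). Not NE.
(Free, Medium): Country A can switch to Low (4 → 5). Not NE.
(Low, Free): Country A can switch to High (0 → 3). Not NE.
(Low, Low): Country B can switch to Free (-1 → 4). Not NE.
(Low, Medium): Country B can switch to Free (-2 → 4). Not NE.
(Medium, Free): Country A can switch to Low (-2 → 0). Not NE.
(Medium, Low): Country A can switch to Low (3 → 4). Not NE.
(Medium, Medium): Country A can switch to Free (-4 → 4). Not NE.
(High, Free): Country A gets 3, best alternative 0; Country B gets -2, best alternative -3. No profitable deviation — NE.
(High, Low): Country A can switch to Low (1 → 4). Not NE.
(High, Medium): Country A can switch to Free (-5 → 4). Not NE.

Pure NE: (High, Free)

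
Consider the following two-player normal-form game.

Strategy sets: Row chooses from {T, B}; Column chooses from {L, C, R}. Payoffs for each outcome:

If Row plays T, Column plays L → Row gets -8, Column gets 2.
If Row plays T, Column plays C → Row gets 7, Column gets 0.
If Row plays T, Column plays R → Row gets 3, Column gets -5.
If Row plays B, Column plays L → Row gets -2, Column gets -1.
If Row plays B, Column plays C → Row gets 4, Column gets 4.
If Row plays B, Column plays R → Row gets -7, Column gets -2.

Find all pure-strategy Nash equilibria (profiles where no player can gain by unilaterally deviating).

There is no pure-strategy Nash equilibrium.

Row against L: payoffs -8, -2 → best response B.
Row against C: payoffs 7, 4 → best response T.
Row against R: payoffs 3, -7 → best response T.
Column against T: payoffs 2, 0, -5 → best response L.
Column against B: payoffs -1, 4, -2 → best response C.
No profile is a mutual best response for all players.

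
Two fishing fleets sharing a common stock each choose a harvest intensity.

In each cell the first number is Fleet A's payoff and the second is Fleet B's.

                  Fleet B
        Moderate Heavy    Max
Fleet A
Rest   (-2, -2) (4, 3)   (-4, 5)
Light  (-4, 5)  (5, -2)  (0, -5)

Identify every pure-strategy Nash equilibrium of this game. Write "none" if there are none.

For each player, find the best response to each opponent profile; mutual best responses are the pure NE.
Fleet A against Moderate: payoffs -2, -4 → best response Rest.
Fleet A against Heavy: payoffs 4, 5 → best response Light.
Fleet A against Max: payoffs -4, 0 → best response Light.
Fleet B against Rest: payoffs -2, 3, 5 → best response Max.
Fleet B against Light: payoffs 5, -2, -5 → best response Moderate.
No profile is a mutual best response for all players.

No pure-strategy Nash equilibrium.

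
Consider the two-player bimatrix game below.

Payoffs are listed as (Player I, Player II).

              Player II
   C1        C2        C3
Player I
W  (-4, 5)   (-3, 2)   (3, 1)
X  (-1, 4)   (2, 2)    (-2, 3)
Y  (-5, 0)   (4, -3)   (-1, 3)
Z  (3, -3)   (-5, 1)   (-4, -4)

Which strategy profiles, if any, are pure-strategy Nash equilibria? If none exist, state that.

Player I against C1: payoffs -4, -1, -5, 3 → best response Z.
Player I against C2: payoffs -3, 2, 4, -5 → best response Y.
Player I against C3: payoffs 3, -2, -1, -4 → best response W.
Player II against W: payoffs 5, 2, 1 → best response C1.
Player II against X: payoffs 4, 2, 3 → best response C1.
Player II against Y: payoffs 0, -3, 3 → best response C3.
Player II against Z: payoffs -3, 1, -4 → best response C2.
No profile is a mutual best response for all players.

This game has no pure Nash equilibrium.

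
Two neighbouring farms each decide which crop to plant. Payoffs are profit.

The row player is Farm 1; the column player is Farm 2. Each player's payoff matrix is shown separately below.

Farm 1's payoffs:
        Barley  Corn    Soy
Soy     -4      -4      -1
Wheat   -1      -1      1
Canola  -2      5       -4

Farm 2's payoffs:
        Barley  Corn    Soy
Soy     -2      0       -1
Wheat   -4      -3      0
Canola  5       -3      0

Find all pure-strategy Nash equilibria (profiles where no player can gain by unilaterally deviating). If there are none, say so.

(Wheat, Soy)

For each player, find the best response to each opponent profile; mutual best responses are the pure NE.
Farm 1 against Barley: payoffs -4, -1, -2 → best response Wheat.
Farm 1 against Corn: payoffs -4, -1, 5 → best response Canola.
Farm 1 against Soy: payoffs -1, 1, -4 → best response Wheat.
Farm 2 against Soy: payoffs -2, 0, -1 → best response Corn.
Farm 2 against Wheat: payoffs -4, -3, 0 → best response Soy.
Farm 2 against Canola: payoffs 5, -3, 0 → best response Barley.
Mutual best responses: (Wheat, Soy).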